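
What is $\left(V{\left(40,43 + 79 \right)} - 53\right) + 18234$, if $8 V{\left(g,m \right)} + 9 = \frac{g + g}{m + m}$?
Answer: $\frac{8871799}{488} \approx 18180.0$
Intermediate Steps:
$V{\left(g,m \right)} = - \frac{9}{8} + \frac{g}{8 m}$ ($V{\left(g,m \right)} = - \frac{9}{8} + \frac{\left(g + g\right) \frac{1}{m + m}}{8} = - \frac{9}{8} + \frac{2 g \frac{1}{2 m}}{8} = - \frac{9}{8} + \frac{g \frac{1}{m}}{8} = - \frac{9}{8} + \frac{g}{8 m}$)
$\left(V{\left(40,43 + 79 \right)} - 53\right) + 18234 = \left(\frac{40 - 9 \left(43 + 79\right)}{8 \left(43 + 79\right)} - 53\right) + 18234 = \left(\frac{40 - 1098}{8 \cdot 122} - 53\right) + 18234 = \left(\frac{1}{8} \cdot \frac{1}{122} \left(40 - 1098\right) - 53\right) + 18234 = \left(\frac{1}{8} \cdot \frac{1}{122} \left(-1058\right) - 53\right) + 18234 = \left(- \frac{529}{488} - 53\right) + 18234 = - \frac{26393}{488} + 18234 = \frac{8871799}{488}$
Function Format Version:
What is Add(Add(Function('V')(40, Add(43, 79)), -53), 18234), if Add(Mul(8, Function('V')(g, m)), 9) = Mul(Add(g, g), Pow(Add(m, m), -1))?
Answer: Rational(8871799, 488) ≈ 18180.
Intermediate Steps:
Function('V')(g, m) = Add(Rational(-9, 8), Mul(Rational(1, 8), g, Pow(m, -1))) (Function('V')(g, m) = Add(Rational(-9, 8), Mul(Rational(1, 8), Mul(Add(g, g), Pow(Add(m, m), -1)))) = Add(Rational(-9, 8), Mul(Rational(1, 8), Mul(Mul(2, g), Pow(Mul(2, m), -1)))) = Add(Rational(-9, 8), Mul(Rational(1, 8), Mul(Mul(2, g), Mul(Rational(1, 2), Pow(m, -1))))) = Add(Rational(-9, 8), Mul(Rational(1, 8), Mul(g, Pow(m, -1)))) = Add(Rational(-9, 8), Mul(Rational(1, 8), g, Pow(m, -1))))
Add(Add(Function('V')(40, Add(43, 79)), -53), 18234) = Add(Add(Mul(Rational(1, 8), Pow(Add(43, 79), -1), Add(40, Mul(-9, Add(43, 79)))), -53), 18234) = Add(Add(Mul(Rational(1, 8), Pow(122, -1), Add(40, Mul(-9, 122))), -53), 18234) = Add(Add(Mul(Rational(1, 8), Rational(1, 122), Add(40, -1098)), -53), 18234) = Add(Add(Mul(Rational(1, 8), Rational(1, 122), -1058), -53), 18234) = Add(Add(Rational(-529, 488), -53), 18234) = Add(Rational(-26393, 488), 18234) = Rational(8871799, 488)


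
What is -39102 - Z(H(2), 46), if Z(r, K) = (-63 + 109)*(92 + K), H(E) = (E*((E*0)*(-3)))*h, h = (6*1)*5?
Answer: -45450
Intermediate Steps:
h = 30 (h = 6*5 = 30)
H(E) = 0 (H(E) = (E*((E*0)*(-3)))*30 = (E*(0*(-3)))*30 = (E*0)*30 = 0*30 = 0)
Z(r, K) = 4232 + 46*K (Z(r, K) = 46*(92 + K) = 4232 + 46*K)
-39102 - Z(H(2), 46) = -39102 - (4232 + 46*46) = -39102 - (4232 + 2116) = -39102 - 1*6348 = -39102 - 6348 = -45450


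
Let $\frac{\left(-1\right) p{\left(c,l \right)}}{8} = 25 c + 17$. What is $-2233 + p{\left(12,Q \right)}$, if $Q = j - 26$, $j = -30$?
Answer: $-4769$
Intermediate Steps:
$Q = -56$ ($Q = -30 - 26 = -56$)
$p{\left(c,l \right)} = -136 - 200 c$ ($p{\left(c,l \right)} = - 8 \left(25 c + 17\right) = - 8 \left(17 + 25 c\right) = -136 - 200 c$)
$-2233 + p{\left(12,Q \right)} = -2233 - 2536 = -4769$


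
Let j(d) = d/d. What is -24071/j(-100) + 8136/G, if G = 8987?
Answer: -216317941/8987 ≈ -24070.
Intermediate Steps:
j(d) = 1
-24071/j(-100) + 8136/G = -24071/1 + 8136/8987 = -24071*1 + 8136*(1/8987) = -24071 + 8136/8987 = -216317941/8987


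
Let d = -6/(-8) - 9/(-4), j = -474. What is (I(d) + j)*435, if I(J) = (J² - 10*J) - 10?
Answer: -219675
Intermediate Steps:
d = 3 (d = -6*(-⅛) - 9*(-¼) = ¾ + 9/4 = 3)
I(J) = -10 + J² - 10*J
(I(d) + j)*435 = ((-10 + 3² - 10*3) - 474)*435 = ((-10 + 9 - 30) - 474)*435 = (-31 - 474)*435 = -505*435 = -219675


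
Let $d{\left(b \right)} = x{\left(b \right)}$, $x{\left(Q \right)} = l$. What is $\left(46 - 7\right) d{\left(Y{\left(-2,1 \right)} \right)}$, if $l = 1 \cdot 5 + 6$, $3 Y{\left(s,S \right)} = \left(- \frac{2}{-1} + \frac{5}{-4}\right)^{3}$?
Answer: $429$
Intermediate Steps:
$Y{\left(s,S \right)} = \frac{9}{64}$ ($Y{\left(s,S \right)} = \frac{\left(- \frac{2}{-1} + \frac{5}{-4}\right)^{3}}{3} = \frac{\left(\left(-2\right) \left(-1\right) + 5 \left(- \frac{1}{4}\right)\right)^{3}}{3} = \frac{\left(2 - \frac{5}{4}\right)^{3}}{3} = \frac{\left(\frac{3}{4}\right)^{3}}{3} = \frac{1}{3} \cdot \frac{27}{64} = \frac{9}{64}$)
$l = 11$ ($l = 5 + 6 = 11$)
$x{\left(Q \right)} = 11$
$d{\left(b \right)} = 11$
$\left(46 - 7\right) d{\left(Y{\left(-2,1 \right)} \right)} = \left(46 - 7\right) 11 = 39 \cdot 11 = 429$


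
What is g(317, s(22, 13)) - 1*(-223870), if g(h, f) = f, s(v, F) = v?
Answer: 223892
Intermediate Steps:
g(317, s(22, 13)) - 1*(-223870) = 22 - 1*(-223870) = 22 + 223870 = 223892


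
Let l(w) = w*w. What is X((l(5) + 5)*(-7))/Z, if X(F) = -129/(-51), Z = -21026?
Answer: -43/357442 ≈ -0.00012030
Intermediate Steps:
l(w) = w²
X(F) = 43/17 (X(F) = -129*(-1/51) = 43/17)
X((l(5) + 5)*(-7))/Z = (43/17)/(-21026) = (43/17)*(-1/21026) = -43/357442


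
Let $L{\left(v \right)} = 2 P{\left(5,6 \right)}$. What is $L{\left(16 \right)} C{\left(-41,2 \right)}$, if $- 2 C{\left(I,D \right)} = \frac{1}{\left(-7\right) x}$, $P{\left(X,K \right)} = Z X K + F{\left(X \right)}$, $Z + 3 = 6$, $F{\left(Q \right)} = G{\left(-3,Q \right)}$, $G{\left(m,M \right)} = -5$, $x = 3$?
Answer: $\frac{85}{21} \approx 4.0476$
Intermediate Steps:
$F{\left(Q \right)} = -5$
$Z = 3$ ($Z = -3 + 6 = 3$)
$P{\left(X,K \right)} = -5 + 3 K X$ ($P{\left(X,K \right)} = 3 X K - 5 = 3 K X - 5 = -5 + 3 K X$)
$C{\left(I,D \right)} = \frac{1}{42}$ ($C{\left(I,D \right)} = - \frac{1}{2 \left(\left(-7\right) 3\right)} = - \frac{1}{2 \left(-21\right)} = \left(- \frac{1}{2}\right) \left(- \frac{1}{21}\right) = \frac{1}{42}$)
$L{\left(v \right)} = 170$ ($L{\left(v \right)} = 2 \left(-5 + 3 \cdot 6 \cdot 5\right) = 2 \left(-5 + 90\right) = 2 \cdot 85 = 170$)
$L{\left(16 \right)} C{\left(-41,2 \right)} = 170 \cdot \frac{1}{42} = \frac{85}{21}$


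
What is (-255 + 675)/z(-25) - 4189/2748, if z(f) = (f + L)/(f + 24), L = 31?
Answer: -196549/2748 ≈ -71.524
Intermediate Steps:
z(f) = (31 + f)/(24 + f) (z(f) = (f + 31)/(f + 24) = (31 + f)/(24 + f))
(-255 + 675)/z(-25) - 4189/2748 = (-255 + 675)/(((31 - 25)/(24 - 25))) - 4189/2748 = 420/((6/(-1))) - 4189*1/2748 = 420/((-1*6)) - 4189/2748 = 420/(-6) - 4189/2748 = 420*(-1/6) - 4189/2748 = -70 - 4189/2748 = -196549/2748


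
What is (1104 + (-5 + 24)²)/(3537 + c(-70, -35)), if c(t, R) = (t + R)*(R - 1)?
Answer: 1465/7317 ≈ 0.20022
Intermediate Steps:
c(t, R) = (-1 + R)*(R + t) (c(t, R) = (R + t)*(-1 + R) = (-1 + R)*(R + t))
(1104 + (-5 + 24)²)/(3537 + c(-70, -35)) = (1104 + (-5 + 24)²)/(3537 + ((-35)² - 1*(-35) - 1*(-70) - 35*(-70))) = (1104 + 19²)/(3537 + (1225 + 35 + 70 + 2450)) = (1104 + 361)/(3537 + 3780) = 1465/7317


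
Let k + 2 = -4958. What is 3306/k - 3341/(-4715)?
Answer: 98357/2338640 ≈ 0.042057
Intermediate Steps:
k = -4960 (k = -2 - 4958 = -4960)
3306/k - 3341/(-4715) = 3306/(-4960) - 3341/(-4715) = 3306*(-1/4960) - 3341*(-1/4715) = -1653/2480 + 3341/4715 = 98357/2338640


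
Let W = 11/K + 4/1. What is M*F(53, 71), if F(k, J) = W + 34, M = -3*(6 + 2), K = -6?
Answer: -868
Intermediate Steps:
M = -24 (M = -3*8 = -24)
W = 13/6 (W = 11/(-6) + 4/1 = 11*(-⅙) + 4*1 = -11/6 + 4 = 13/6 ≈ 2.1667)
F(k, J) = 217/6 (F(k, J) = 13/6 + 34 = 217/6)
M*F(53, 71) = -24*217/6 = -868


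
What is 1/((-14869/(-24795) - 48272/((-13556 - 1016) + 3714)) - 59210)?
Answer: -134612055/7969700600629 ≈ -1.6890e-5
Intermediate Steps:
1/((-14869/(-24795) - 48272/((-13556 - 1016) + 3714)) - 59210) = 1/((-14869*(-1/24795) - 48272/(-14572 + 3714)) - 59210) = 1/((14869/24795 - 48272/(-10858)) - 59210) = 1/((14869/24795 - 48272*(-1/10858)) - 59210) = 1/((14869/24795 + 24136/5429) - 59210) = 1/(679175921/134612055 - 59210) = 1/(-7969700600629/134612055) = -134612055/7969700600629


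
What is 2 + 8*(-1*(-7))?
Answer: 58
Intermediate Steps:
2 + 8*(-1*(-7)) = 2 + 8*7 = 2 + 56 = 58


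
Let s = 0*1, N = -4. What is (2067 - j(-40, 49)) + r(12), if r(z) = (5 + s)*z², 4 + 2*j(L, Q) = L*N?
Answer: 2709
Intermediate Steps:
s = 0
j(L, Q) = -2 - 2*L (j(L, Q) = -2 + (L*(-4))/2 = -2 + (-4*L)/2 = -2 - 2*L)
r(z) = 5*z² (r(z) = (5 + 0)*z² = 5*z²)
(2067 - j(-40, 49)) + r(12) = (2067 - (-2 - 2*(-40))) + 5*12² = (2067 - (-2 + 80)) + 5*144 = (2067 - 1*78) + 720 = (2067 - 78) + 720 = 1989 + 720 = 2709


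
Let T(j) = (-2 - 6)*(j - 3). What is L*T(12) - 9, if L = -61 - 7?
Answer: 4887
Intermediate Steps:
T(j) = 24 - 8*j (T(j) = -8*(-3 + j) = 24 - 8*j)
L = -68
L*T(12) - 9 = -68*(24 - 8*12) - 9 = -68*(24 - 96) - 9 = -68*(-72) - 9 = 4896 - 9 = 4887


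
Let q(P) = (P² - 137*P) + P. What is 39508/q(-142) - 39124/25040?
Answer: -34698669/61779940 ≈ -0.56165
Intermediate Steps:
q(P) = P² - 136*P
39508/q(-142) - 39124/25040 = 39508/((-142*(-136 - 142))) - 39124/25040 = 39508/((-142*(-278))) - 39124*1/25040 = 39508/39476 - 9781/6260 = 39508*(1/39476) - 9781/6260 = 9877/9869 - 9781/6260 = -34698669/61779940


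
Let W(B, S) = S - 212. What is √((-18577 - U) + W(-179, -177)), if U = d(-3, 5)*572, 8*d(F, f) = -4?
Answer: 2*I*√4670 ≈ 136.67*I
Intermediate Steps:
d(F, f) = -½ (d(F, f) = (⅛)*(-4) = -½)
W(B, S) = -212 + S
U = -286 (U = -½*572 = -286)
√((-18577 - U) + W(-179, -177)) = √((-18577 - 1*(-286)) + (-212 - 177)) = √((-18577 + 286) - 389) = √(-18291 - 389) = √(-18680) = 2*I*√4670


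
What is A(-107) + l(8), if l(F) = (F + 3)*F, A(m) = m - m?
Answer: 88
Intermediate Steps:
A(m) = 0
l(F) = F*(3 + F) (l(F) = (3 + F)*F = F*(3 + F))
A(-107) + l(8) = 0 + 8*(3 + 8) = 0 + 8*11 = 0 + 88 = 88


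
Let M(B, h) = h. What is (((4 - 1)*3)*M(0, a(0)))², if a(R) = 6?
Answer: 2916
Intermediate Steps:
(((4 - 1)*3)*M(0, a(0)))² = (((4 - 1)*3)*6)² = ((3*3)*6)² = (9*6)² = 54² = 2916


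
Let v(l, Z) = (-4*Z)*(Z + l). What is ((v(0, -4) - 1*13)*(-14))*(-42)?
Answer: -45276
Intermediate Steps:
v(l, Z) = -4*Z*(Z + l)
((v(0, -4) - 1*13)*(-14))*(-42) = ((-4*(-4)*(-4 + 0) - 1*13)*(-14))*(-42) = ((-4*(-4)*(-4) - 13)*(-14))*(-42) = ((-64 - 13)*(-14))*(-42) = -77*(-14)*(-42) = 1078*(-42) = -45276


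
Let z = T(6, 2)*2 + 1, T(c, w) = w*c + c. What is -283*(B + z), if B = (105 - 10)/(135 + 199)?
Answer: -3524199/334 ≈ -10552.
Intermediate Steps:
B = 95/334 ≈ 0.28443
T(c, w) = c + c*w (T(c, w) = c*w + c = c + c*w)
z = 37 (z = (6*(1 + 2))*2 + 1 = (6*3)*2 + 1 = 18*2 + 1 = 36 + 1 = 37)
-283*(B + z) = -283*(95/334 + 37) = -283*12453/334 = -3524199/334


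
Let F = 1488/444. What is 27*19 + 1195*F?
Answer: 167161/37 ≈ 4517.9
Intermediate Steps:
F = 124/37 (F = 1488*(1/444) = 124/37 ≈ 3.3514)
27*19 + 1195*F = 27*19 + 1195*(124/37) = 513 + 148180/37 = 167161/37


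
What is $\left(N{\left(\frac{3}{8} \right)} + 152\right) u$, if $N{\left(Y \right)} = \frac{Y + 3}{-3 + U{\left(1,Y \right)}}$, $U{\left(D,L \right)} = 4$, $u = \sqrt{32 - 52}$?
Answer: $\frac{1243 i \sqrt{5}}{4} \approx 694.86 i$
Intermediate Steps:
$u = 2 i \sqrt{5}$ ($u = \sqrt{-20} = 2 i \sqrt{5} \approx 4.4721 i$)
$N{\left(Y \right)} = 3 + Y$ ($N{\left(Y \right)} = \frac{Y + 3}{-3 + 4} = \frac{3 + Y}{1} = \left(3 + Y\right) 1 = 3 + Y$)
$\left(N{\left(\frac{3}{8} \right)} + 152\right) u = \left(\left(3 + \frac{3}{8}\right) + 152\right) 2 i \sqrt{5} = \left(\frac{27}{8} + 152\right) 2 i \sqrt{5} = \frac{1243 \cdot 2 i \sqrt{5}}{8} = \frac{1243 i \sqrt{5}}{4}$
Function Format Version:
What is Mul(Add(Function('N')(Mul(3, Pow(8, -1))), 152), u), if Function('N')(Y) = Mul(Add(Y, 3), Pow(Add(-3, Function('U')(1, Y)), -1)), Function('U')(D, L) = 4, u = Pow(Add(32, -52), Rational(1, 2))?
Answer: Mul(Rational(1243, 4), I, Pow(5, Rational(1, 2))) ≈ Mul(694.86, I)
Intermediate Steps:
u = Mul(2, I, Pow(5, Rational(1, 2))) (u = Pow(-20, Rational(1, 2)) = Mul(2, I, Pow(5, Rational(1, 2))) ≈ Mul(4.4721, I))
Function('N')(Y) = Add(3, Y) (Function('N')(Y) = Mul(Add(Y, 3), Pow(Add(-3, 4), -1)) = Mul(Add(3, Y), Pow(1, -1)) = Mul(Add(3, Y), 1) = Add(3, Y))
Mul(Add(Function('N')(Mul(3, Pow(8, -1))), 152), u) = Mul(Add(Add(3, Mul(3, Pow(8, -1))), 152), Mul(2, I, Pow(5, Rational(1, 2)))) = Mul(Add(Add(3, Mul(3, Rational(1, 8))), 152), Mul(2, I, Pow(5, Rational(1, 2)))) = Mul(Add(Add(3, Rational(3, 8)), 152), Mul(2, I, Pow(5, Rational(1, 2)))) = Mul(Add(Rational(27, 8), 152), Mul(2, I, Pow(5, Rational(1, 2)))) = Mul(Rational(1243, 8), Mul(2, I, Pow(5, Rational(1, 2)))) = Mul(Rational(1243, 4), I, Pow(5, Rational(1, 2)))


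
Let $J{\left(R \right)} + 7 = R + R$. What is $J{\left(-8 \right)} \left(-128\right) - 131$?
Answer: $2813$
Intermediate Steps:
$J{\left(R \right)} = -7 + 2 R$ ($J{\left(R \right)} = -7 + \left(R + R\right) = -7 + 2 R$)
$J{\left(-8 \right)} \left(-128\right) - 131 = \left(-7 + 2 \left(-8\right)\right) \left(-128\right) - 131 = \left(-7 - 16\right) \left(-128\right) - 131 = \left(-23\right) \left(-128\right) - 131 = 2944 - 131 = 2813$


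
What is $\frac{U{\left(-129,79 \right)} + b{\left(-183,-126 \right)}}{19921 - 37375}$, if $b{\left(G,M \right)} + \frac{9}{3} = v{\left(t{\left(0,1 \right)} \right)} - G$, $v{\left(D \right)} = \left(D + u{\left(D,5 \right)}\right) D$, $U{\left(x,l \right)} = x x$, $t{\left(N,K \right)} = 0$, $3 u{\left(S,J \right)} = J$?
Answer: $- \frac{5607}{5818} \approx -0.96373$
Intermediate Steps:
$u{\left(S,J \right)} = \frac{J}{3}$
$U{\left(x,l \right)} = x^{2}$
$v{\left(D \right)} = D \left(\frac{5}{3} + D\right)$ ($v{\left(D \right)} = \left(D + \frac{1}{3} \cdot 5\right) D = \left(D + \frac{5}{3}\right) D = \left(\frac{5}{3} + D\right) D = D \left(\frac{5}{3} + D\right)$)
$b{\left(G,M \right)} = -3 - G$ ($b{\left(G,M \right)} = -3 + \left(\frac{1}{3} \cdot 0 \left(5 + 3 \cdot 0\right) - G\right) = -3 + \left(\frac{1}{3} \cdot 0 \left(5 + 0\right) - G\right) = -3 + \left(\frac{1}{3} \cdot 0 \cdot 5 - G\right) = -3 + \left(0 - G\right) = -3 - G$)
$\frac{U{\left(-129,79 \right)} + b{\left(-183,-126 \right)}}{19921 - 37375} = \frac{\left(-129\right)^{2} - -180}{19921 - 37375} = \frac{16641 + \left(-3 + 183\right)}{-17454} = \left(16641 + 180\right) \left(- \frac{1}{17454}\right) = 16821 \left(- \frac{1}{17454}\right) = - \frac{5607}{5818}$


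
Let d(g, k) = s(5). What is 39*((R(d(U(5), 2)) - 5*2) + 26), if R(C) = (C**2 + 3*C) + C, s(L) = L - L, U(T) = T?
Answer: 624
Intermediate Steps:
s(L) = 0
d(g, k) = 0
R(C) = C**2 + 4*C
39*((R(d(U(5), 2)) - 5*2) + 26) = 39*((0*(4 + 0) - 5*2) + 26) = 39*((0*4 - 10) + 26) = 39*((0 - 10) + 26) = 39*(-10 + 26) = 39*16 = 624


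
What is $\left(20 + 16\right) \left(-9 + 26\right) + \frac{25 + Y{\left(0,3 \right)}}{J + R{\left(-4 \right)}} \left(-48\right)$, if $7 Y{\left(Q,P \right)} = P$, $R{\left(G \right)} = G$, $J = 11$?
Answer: $\frac{21444}{49} \approx 437.63$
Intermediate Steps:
$Y{\left(Q,P \right)} = \frac{P}{7}$
$\left(20 + 16\right) \left(-9 + 26\right) + \frac{25 + Y{\left(0,3 \right)}}{J + R{\left(-4 \right)}} \left(-48\right) = \left(20 + 16\right) \left(-9 + 26\right) + \frac{25 + \frac{1}{7} \cdot 3}{11 - 4} \left(-48\right) = 36 \cdot 17 + \frac{25 + \frac{3}{7}}{7} \left(-48\right) = 612 + \frac{178}{7} \cdot \frac{1}{7} \left(-48\right) = 612 + \frac{178}{49} \left(-48\right) = 612 - \frac{8544}{49} = \frac{21444}{49}$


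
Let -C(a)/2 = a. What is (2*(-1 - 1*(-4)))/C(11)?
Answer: -3/11 ≈ -0.27273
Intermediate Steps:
C(a) = -2*a
(2*(-1 - 1*(-4)))/C(11) = (2*(-1 - 1*(-4)))/((-2*11)) = (2*(-1 + 4))/(-22) = -3/11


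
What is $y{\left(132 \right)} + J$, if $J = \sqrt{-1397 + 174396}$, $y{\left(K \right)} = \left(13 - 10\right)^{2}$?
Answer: $9 + \sqrt{172999} \approx 424.93$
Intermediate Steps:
$y{\left(K \right)} = 9$ ($y{\left(K \right)} = 3^{2} = 9$)
$J = \sqrt{172999} \approx 415.93$
$y{\left(132 \right)} + J = 9 + \sqrt{172999}$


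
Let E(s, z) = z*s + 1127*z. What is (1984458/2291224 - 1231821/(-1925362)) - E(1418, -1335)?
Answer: 3747047507572768575/1102858905772 ≈ 3.3976e+6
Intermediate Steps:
E(s, z) = 1127*z + s*z (E(s, z) = s*z + 1127*z = 1127*z + s*z)
(1984458/2291224 - 1231821/(-1925362)) - E(1418, -1335) = (1984458/2291224 - 1231821/(-1925362)) - (-1335)*(1127 + 1418) = (1984458*(1/2291224) - 1231821*(-1/1925362)) - (-1335)*2545 = (992229/1145612 + 1231821/1925362) - 1*(-3397575) = 1660794465675/1102858905772 + 3397575 = 3747047507572768575/1102858905772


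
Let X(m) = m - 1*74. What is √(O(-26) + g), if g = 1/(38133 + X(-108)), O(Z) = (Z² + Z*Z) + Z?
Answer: √1909809197677/37951 ≈ 36.414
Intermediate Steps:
X(m) = -74 + m (X(m) = m - 74 = -74 + m)
O(Z) = Z + 2*Z² (O(Z) = (Z² + Z²) + Z = 2*Z² + Z = Z + 2*Z²)
g = 1/37951 (g = 1/(38133 + (-74 - 108)) = 1/(38133 - 182) = 1/37951 ≈ 2.6350e-5)
√(O(-26) + g) = √(-26*(1 + 2*(-26)) + 1/37951) = √(-26*(1 - 52) + 1/37951) = √(-26*(-51) + 1/37951) = √(1326 + 1/37951) = √(50323027/37951) = √1909809197677/37951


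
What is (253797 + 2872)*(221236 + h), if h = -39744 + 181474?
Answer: 93162120254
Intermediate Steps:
h = 141730
(253797 + 2872)*(221236 + h) = (253797 + 2872)*(221236 + 141730) = 256669*362966 = 93162120254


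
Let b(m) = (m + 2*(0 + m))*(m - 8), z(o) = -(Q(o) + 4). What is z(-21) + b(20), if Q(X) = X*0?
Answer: 716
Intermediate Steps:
Q(X) = 0
z(o) = -4 (z(o) = -(0 + 4) = -1*4 = -4)
b(m) = 3*m*(-8 + m) (b(m) = (m + 2*m)*(-8 + m) = (3*m)*(-8 + m) = 3*m*(-8 + m))
z(-21) + b(20) = -4 + 3*20*(-8 + 20) = -4 + 3*20*12 = -4 + 720 = 716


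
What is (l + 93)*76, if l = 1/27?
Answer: 190912/27 ≈ 7070.8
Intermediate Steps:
l = 1/27 ≈ 0.037037
(l + 93)*76 = (1/27 + 93)*76 = (2512/27)*76 = 190912/27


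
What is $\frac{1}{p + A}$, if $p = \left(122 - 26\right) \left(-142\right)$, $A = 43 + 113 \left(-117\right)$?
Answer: $- \frac{1}{26810} \approx -3.73 \cdot 10^{-5}$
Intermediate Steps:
$A = -13178$ ($A = 43 - 13221 = -13178$)
$p = -13632$ ($p = 96 \left(-142\right) = -13632$)
$\frac{1}{p + A} = \frac{1}{-13632 - 13178} = \frac{1}{-26810} = - \frac{1}{26810}$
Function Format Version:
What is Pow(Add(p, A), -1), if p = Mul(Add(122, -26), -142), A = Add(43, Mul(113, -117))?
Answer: Rational(-1, 26810) ≈ -3.7300e-5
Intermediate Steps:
A = -13178 (A = Add(43, -13221) = -13178)
p = -13632 (p = Mul(96, -142) = -13632)
Pow(Add(p, A), -1) = Pow(Add(-13632, -13178), -1) = Pow(-26810, -1) = Rational(-1, 26810)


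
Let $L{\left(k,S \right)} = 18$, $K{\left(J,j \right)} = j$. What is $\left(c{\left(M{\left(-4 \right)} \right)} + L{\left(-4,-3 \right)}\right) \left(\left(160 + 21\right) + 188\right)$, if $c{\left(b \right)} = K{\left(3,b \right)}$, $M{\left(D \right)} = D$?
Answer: $5166$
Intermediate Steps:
$c{\left(b \right)} = b$
$\left(c{\left(M{\left(-4 \right)} \right)} + L{\left(-4,-3 \right)}\right) \left(\left(160 + 21\right) + 188\right) = \left(-4 + 18\right) \left(\left(160 + 21\right) + 188\right) = 14 \left(181 + 188\right) = 14 \cdot 369 = 5166$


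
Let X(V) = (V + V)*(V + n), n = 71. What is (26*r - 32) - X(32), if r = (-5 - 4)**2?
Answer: -4518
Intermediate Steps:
r = 81 (r = (-9)**2 = 81)
X(V) = 2*V*(71 + V) (X(V) = (V + V)*(V + 71) = (2*V)*(71 + V) = 2*V*(71 + V))
(26*r - 32) - X(32) = (26*81 - 32) - 2*32*(71 + 32) = (2106 - 32) - 2*32*103 = 2074 - 1*6592 = 2074 - 6592 = -4518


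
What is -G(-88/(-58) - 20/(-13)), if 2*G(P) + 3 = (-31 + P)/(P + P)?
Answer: 17447/4608 ≈ 3.7862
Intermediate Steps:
G(P) = -3/2 + (-31 + P)/(4*P) (G(P) = -3/2 + ((-31 + P)/(P + P))/2 = -3/2 + ((-31 + P)/((2*P)))/2 = -3/2 + ((-31 + P)*(1/(2*P)))/2 = -3/2 + ((-31 + P)/(2*P))/2 = -3/2 + (-31 + P)/(4*P))
-G(-88/(-58) - 20/(-13)) = -(-31 - 5*(-88/(-58) - 20/(-13)))/(4*(-88/(-58) - 20/(-13))) = -(-31 - 5*(-88*(-1/58) - 20*(-1/13)))/(4*(-88*(-1/58) - 20*(-1/13))) = -(-31 - 5*(44/29 + 20/13))/(4*(44/29 + 20/13)) = -(-31 - 5*1152/377)/(4*1152/377) = -377*(-31 - 5760/377)/(4*1152) = -377*(-17447)/(4*1152*377) = -1*(-17447/4608) = 17447/4608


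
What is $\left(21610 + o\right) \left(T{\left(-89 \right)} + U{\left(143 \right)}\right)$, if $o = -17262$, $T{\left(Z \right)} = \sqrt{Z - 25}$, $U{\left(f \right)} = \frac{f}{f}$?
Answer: $4348 + 4348 i \sqrt{114} \approx 4348.0 + 46424.0 i$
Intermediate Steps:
$U{\left(f \right)} = 1$
$T{\left(Z \right)} = \sqrt{-25 + Z}$
$\left(21610 + o\right) \left(T{\left(-89 \right)} + U{\left(143 \right)}\right) = \left(21610 - 17262\right) \left(\sqrt{-25 - 89} + 1\right) = 4348 \left(\sqrt{-114} + 1\right) = 4348 \left(i \sqrt{114} + 1\right) = 4348 \left(1 + i \sqrt{114}\right) = 4348 + 4348 i \sqrt{114}$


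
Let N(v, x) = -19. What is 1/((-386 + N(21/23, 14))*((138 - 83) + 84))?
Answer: -1/56295 ≈ -1.7764e-5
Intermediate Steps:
1/((-386 + N(21/23, 14))*((138 - 83) + 84)) = 1/((-386 - 19)*((138 - 83) + 84)) = 1/(-405*(55 + 84)) = 1/(-405*139) = 1/(-56295) = -1/56295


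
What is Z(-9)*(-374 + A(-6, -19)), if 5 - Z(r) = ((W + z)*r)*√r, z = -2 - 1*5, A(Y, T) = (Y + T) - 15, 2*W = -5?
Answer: -2070 + 106191*I ≈ -2070.0 + 1.0619e+5*I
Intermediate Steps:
W = -5/2 (W = (½)*(-5) = -5/2 ≈ -2.5000)
A(Y, T) = -15 + T + Y (A(Y, T) = (T + Y) - 15 = -15 + T + Y)
z = -7 (z = -2 - 5 = -7)
Z(r) = 5 + 19*r^(3/2)/2 (Z(r) = 5 - (-5/2 - 7)*r*√r = 5 - (-19*r/2)*√r = 5 - (-19)*r^(3/2)/2 = 5 + 19*r^(3/2)/2)
Z(-9)*(-374 + A(-6, -19)) = (5 + 19*(-9)^(3/2)/2)*(-374 + (-15 - 19 - 6)) = (5 + 19*(-27*I)/2)*(-374 - 40) = (5 - 513*I/2)*(-414) = -2070 + 106191*I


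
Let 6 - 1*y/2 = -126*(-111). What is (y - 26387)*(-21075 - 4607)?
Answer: 1395739654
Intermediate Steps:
y = -27960 (y = 12 - (-252)*(-111) = 12 - 2*13986 = 12 - 27972 = -27960)
(y - 26387)*(-21075 - 4607) = (-27960 - 26387)*(-21075 - 4607) = -54347*(-25682) = 1395739654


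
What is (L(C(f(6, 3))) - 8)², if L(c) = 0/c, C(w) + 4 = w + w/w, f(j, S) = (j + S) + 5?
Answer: 64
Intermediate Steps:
f(j, S) = 5 + S + j (f(j, S) = (S + j) + 5 = 5 + S + j)
C(w) = -3 + w (C(w) = -4 + (w + w/w) = -4 + (w + 1) = -4 + (1 + w) = -3 + w)
L(c) = 0
(L(C(f(6, 3))) - 8)² = (0 - 8)² = (-8)² = 64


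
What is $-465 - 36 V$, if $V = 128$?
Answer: $-5073$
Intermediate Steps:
$-465 - 36 V = -465 - 4608 = -5073$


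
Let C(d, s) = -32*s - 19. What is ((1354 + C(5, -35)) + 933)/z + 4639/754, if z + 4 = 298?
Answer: 279887/15834 ≈ 17.676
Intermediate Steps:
z = 294 (z = -4 + 298 = 294)
C(d, s) = -19 - 32*s
((1354 + C(5, -35)) + 933)/z + 4639/754 = ((1354 + (-19 - 32*(-35))) + 933)/294 + 4639/754 = ((1354 + (-19 + 1120)) + 933)*(1/294) + 4639*(1/754) = ((1354 + 1101) + 933)*(1/294) + 4639/754 = (2455 + 933)*(1/294) + 4639/754 = 3388*(1/294) + 4639/754 = 242/21 + 4639/754 = 279887/15834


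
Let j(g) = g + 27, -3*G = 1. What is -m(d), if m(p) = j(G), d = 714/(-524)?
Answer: -80/3 ≈ -26.667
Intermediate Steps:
G = -⅓ (G = -⅓*1 = -⅓ ≈ -0.33333)
d = -357/262 (d = 714*(-1/524) = -357/262 ≈ -1.3626)
j(g) = 27 + g
m(p) = 80/3 (m(p) = 27 - ⅓ = 80/3)
-m(d) = -1*80/3 = -80/3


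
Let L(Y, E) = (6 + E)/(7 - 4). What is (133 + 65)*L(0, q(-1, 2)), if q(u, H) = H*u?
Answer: 264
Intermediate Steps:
L(Y, E) = 2 + E/3 (L(Y, E) = (6 + E)/3 = (6 + E)*(⅓) = 2 + E/3)
(133 + 65)*L(0, q(-1, 2)) = (133 + 65)*(2 + (2*(-1))/3) = 198*(2 + (⅓)*(-2)) = 198*(2 - ⅔) = 198*(4/3) = 264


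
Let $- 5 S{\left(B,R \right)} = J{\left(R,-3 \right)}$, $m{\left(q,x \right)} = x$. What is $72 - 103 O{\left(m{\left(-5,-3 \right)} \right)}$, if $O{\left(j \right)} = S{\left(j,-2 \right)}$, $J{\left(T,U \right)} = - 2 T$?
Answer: $\frac{772}{5} \approx 154.4$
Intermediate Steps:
$S{\left(B,R \right)} = \frac{2 R}{5}$ ($S{\left(B,R \right)} = - \frac{\left(-2\right) R}{5} = \frac{2 R}{5}$)
$O{\left(j \right)} = - \frac{4}{5}$ ($O{\left(j \right)} = \frac{2}{5} \left(-2\right) = - \frac{4}{5}$)
$72 - 103 O{\left(m{\left(-5,-3 \right)} \right)} = 72 - - \frac{412}{5} = 72 + \frac{412}{5} = \frac{772}{5}$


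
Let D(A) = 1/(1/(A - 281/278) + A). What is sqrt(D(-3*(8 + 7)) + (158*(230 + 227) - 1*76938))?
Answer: I*sqrt(1569279163785971)/575873 ≈ 68.79*I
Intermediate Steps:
D(A) = 1/(A + 1/(-281/278 + A)) (D(A) = 1/(1/(A - 281*1/278) + A) = 1/(1/(A - 281/278) + A) = 1/(1/(-281/278 + A) + A) = 1/(A + 1/(-281/278 + A)))
sqrt(D(-3*(8 + 7)) + (158*(230 + 227) - 1*76938)) = sqrt((-281 + 278*(-3*(8 + 7)))/(278 - (-843)*(8 + 7) + 278*(-3*(8 + 7))**2) + (158*(230 + 227) - 1*76938)) = sqrt((-281 + 278*(-3*15))/(278 - (-843)*15 + 278*(-3*15)**2) + (158*457 - 76938)) = sqrt((-281 + 278*(-45))/(278 - 281*(-45) + 278*(-45)**2) + (72206 - 76938)) = sqrt((-281 - 12510)/(278 + 12645 + 278*2025) - 4732) = sqrt(-12791/(278 + 12645 + 562950) - 4732) = sqrt(-12791/575873 - 4732) = sqrt(-2725043827/575873) = I*sqrt(1569279163785971)/575873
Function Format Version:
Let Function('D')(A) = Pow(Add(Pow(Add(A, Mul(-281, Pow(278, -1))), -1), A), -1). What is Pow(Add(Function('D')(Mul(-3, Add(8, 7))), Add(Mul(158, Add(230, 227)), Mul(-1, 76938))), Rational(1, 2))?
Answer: Mul(Rational(1, 575873), I, Pow(1569279163785971, Rational(1, 2))) ≈ Mul(68.790, I)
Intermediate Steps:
Function('D')(A) = Pow(Add(A, Pow(Add(Rational(-281, 278), A), -1)), -1) (Function('D')(A) = Pow(Add(Pow(Add(A, Mul(-281, Rational(1, 278))), -1), A), -1) = Pow(Add(Pow(Add(A, Rational(-281, 278)), -1), A), -1) = Pow(Add(Pow(Add(Rational(-281, 278), A), -1), A), -1) = Pow(Add(A, Pow(Add(Rational(-281, 278), A), -1)), -1))
Pow(Add(Function('D')(Mul(-3, Add(8, 7))), Add(Mul(158, Add(230, 227)), Mul(-1, 76938))), Rational(1, 2)) = Pow(Add(Mul(Pow(Add(278, Mul(-281, Mul(-3, Add(8, 7))), Mul(278, Pow(Mul(-3, Add(8, 7)), 2))), -1), Add(-281, Mul(278, Mul(-3, Add(8, 7))))), Add(Mul(158, Add(230, 227)), Mul(-1, 76938))), Rational(1, 2)) = Pow(Add(Mul(Pow(Add(278, Mul(-281, Mul(-3, 15)), Mul(278, Pow(Mul(-3, 15), 2))), -1), Add(-281, Mul(278, Mul(-3, 15)))), Add(Mul(158, 457), -76938)), Rational(1, 2)) = Pow(Add(Mul(Pow(Add(278, Mul(-281, -45), Mul(278, Pow(-45, 2))), -1), Add(-281, Mul(278, -45))), Add(72206, -76938)), Rational(1, 2)) = Pow(Add(Mul(Pow(Add(278, 12645, Mul(278, 2025)), -1), Add(-281, -12510)), -4732), Rational(1, 2)) = Pow(Add(Mul(Pow(Add(278, 12645, 562950), -1), -12791), -4732), Rational(1, 2)) = Pow(Add(Mul(Pow(575873, -1), -12791), -4732), Rational(1, 2)) = Pow(Add(Mul(Rational(1, 575873), -12791), -4732), Rational(1, 2)) = Pow(Add(Rational(-12791, 575873), -4732), Rational(1, 2)) = Pow(Rational(-2725043827, 575873), Rational(1, 2)) = Mul(Rational(1, 575873), I, Pow(1569279163785971, Rational(1, 2)))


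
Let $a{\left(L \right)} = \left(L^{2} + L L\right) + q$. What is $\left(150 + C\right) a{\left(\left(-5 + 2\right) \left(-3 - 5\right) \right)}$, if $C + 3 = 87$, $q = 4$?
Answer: $270504$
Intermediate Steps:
$C = 84$ ($C = -3 + 87 = 84$)
$a{\left(L \right)} = 4 + 2 L^{2}$ ($a{\left(L \right)} = \left(L^{2} + L L\right) + 4 = \left(L^{2} + L^{2}\right) + 4 = 2 L^{2} + 4 = 4 + 2 L^{2}$)
$\left(150 + C\right) a{\left(\left(-5 + 2\right) \left(-3 - 5\right) \right)} = \left(150 + 84\right) \left(4 + 2 \left(\left(-5 + 2\right) \left(-3 - 5\right)\right)^{2}\right) = 234 \left(4 + 2 \left(\left(-3\right) \left(-8\right)\right)^{2}\right) = 234 \left(4 + 2 \cdot 24^{2}\right) = 234 \left(4 + 2 \cdot 576\right) = 234 \left(4 + 1152\right) = 234 \cdot 1156 = 270504$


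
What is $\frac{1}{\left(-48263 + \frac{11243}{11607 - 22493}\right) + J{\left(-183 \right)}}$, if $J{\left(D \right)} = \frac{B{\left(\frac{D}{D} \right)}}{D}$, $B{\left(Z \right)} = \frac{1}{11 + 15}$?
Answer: $- \frac{12948897}{624965992181} \approx -2.0719 \cdot 10^{-5}$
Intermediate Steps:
$B{\left(Z \right)} = \frac{1}{26}$
$J{\left(D \right)} = \frac{1}{26 D}$
$\frac{1}{\left(-48263 + \frac{11243}{11607 - 22493}\right) + J{\left(-183 \right)}} = \frac{1}{\left(-48263 + \frac{11243}{11607 - 22493}\right) + \frac{1}{26 \left(-183\right)}} = \frac{1}{\left(-48263 + \frac{11243}{11607 - 22493}\right) + \frac{1}{26} \left(- \frac{1}{183}\right)} = \frac{1}{\left(-48263 + \frac{11243}{-10886}\right) - \frac{1}{4758}} = \frac{1}{\left(-48263 + 11243 \left(- \frac{1}{10886}\right)\right) - \frac{1}{4758}} = \frac{1}{\left(-48263 - \frac{11243}{10886}\right) - \frac{1}{4758}} = \frac{1}{- \frac{525402261}{10886} - \frac{1}{4758}} = \frac{1}{- \frac{624965992181}{12948897}} = - \frac{12948897}{624965992181}$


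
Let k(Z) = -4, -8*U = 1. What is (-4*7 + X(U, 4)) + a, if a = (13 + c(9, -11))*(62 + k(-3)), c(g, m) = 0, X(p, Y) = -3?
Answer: 723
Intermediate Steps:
U = -1/8 (U = -1/8*1 = -1/8 ≈ -0.12500)
a = 754 (a = (13 + 0)*(62 - 4) = 13*58 = 754)
(-4*7 + X(U, 4)) + a = (-4*7 - 3) + 754 = (-28 - 3) + 754 = -31 + 754 = 723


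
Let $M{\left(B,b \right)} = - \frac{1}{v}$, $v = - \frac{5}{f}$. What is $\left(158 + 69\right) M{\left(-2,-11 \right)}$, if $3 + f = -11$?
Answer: $- \frac{3178}{5} \approx -635.6$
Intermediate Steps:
$f = -14$ ($f = -3 - 11 = -14$)
$v = \frac{5}{14}$ ($v = - \frac{5}{-14} = \left(-5\right) \left(- \frac{1}{14}\right) = \frac{5}{14} \approx 0.35714$)
$M{\left(B,b \right)} = - \frac{14}{5}$ ($M{\left(B,b \right)} = - \frac{1}{\frac{5}{14}} = \left(-1\right) \frac{14}{5} = - \frac{14}{5}$)
$\left(158 + 69\right) M{\left(-2,-11 \right)} = \left(158 + 69\right) \left(- \frac{14}{5}\right) = 227 \left(- \frac{14}{5}\right) = - \frac{3178}{5}$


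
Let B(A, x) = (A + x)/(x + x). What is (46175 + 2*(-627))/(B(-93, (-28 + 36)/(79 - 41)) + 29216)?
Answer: 359368/231965 ≈ 1.5492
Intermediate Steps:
B(A, x) = (A + x)/(2*x) (B(A, x) = (A + x)/((2*x)) = (A + x)*(1/(2*x)) = (A + x)/(2*x))
(46175 + 2*(-627))/(B(-93, (-28 + 36)/(79 - 41)) + 29216) = (46175 + 2*(-627))/((-93 + (-28 + 36)/(79 - 41))/(2*(((-28 + 36)/(79 - 41)))) + 29216) = (46175 - 1254)/((-93 + 8/38)/(2*((8/38))) + 29216) = 44921/((-93 + 8*(1/38))/(2*((8*(1/38)))) + 29216) = 44921/((-93 + 4/19)/(2*(4/19)) + 29216) = 44921/((½)*(19/4)*(-1763/19) + 29216) = 44921/(-1763/8 + 29216) = 44921/(231965/8) = 44921*(8/231965) = 359368/231965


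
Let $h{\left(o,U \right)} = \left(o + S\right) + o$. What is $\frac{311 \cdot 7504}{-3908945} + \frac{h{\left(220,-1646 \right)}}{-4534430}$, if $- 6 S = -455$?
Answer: $- \frac{12701058204059}{21269804971620} \approx -0.59714$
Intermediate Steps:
$S = \frac{455}{6}$ ($S = \left(- \frac{1}{6}\right) \left(-455\right) = \frac{455}{6} \approx 75.833$)
$h{\left(o,U \right)} = \frac{455}{6} + 2 o$ ($h{\left(o,U \right)} = \left(o + \frac{455}{6}\right) + o = \left(\frac{455}{6} + o\right) + o = \frac{455}{6} + 2 o$)
$\frac{311 \cdot 7504}{-3908945} + \frac{h{\left(220,-1646 \right)}}{-4534430} = \frac{311 \cdot 7504}{-3908945} + \frac{\frac{455}{6} + 2 \cdot 220}{-4534430} = 2333744 \left(- \frac{1}{3908945}\right) + \left(\frac{455}{6} + 440\right) \left(- \frac{1}{4534430}\right) = - \frac{2333744}{3908945} + \frac{3095}{6} \left(- \frac{1}{4534430}\right) = - \frac{2333744}{3908945} - \frac{619}{5441316} = - \frac{12701058204059}{21269804971620}$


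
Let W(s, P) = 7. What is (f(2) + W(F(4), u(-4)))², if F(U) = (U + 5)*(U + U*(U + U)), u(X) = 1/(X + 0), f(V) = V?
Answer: 81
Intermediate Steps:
u(X) = 1/X
F(U) = (5 + U)*(U + 2*U²) (F(U) = (5 + U)*(U + U*(2*U)) = (5 + U)*(U + 2*U²))
(f(2) + W(F(4), u(-4)))² = (2 + 7)² = 9² = 81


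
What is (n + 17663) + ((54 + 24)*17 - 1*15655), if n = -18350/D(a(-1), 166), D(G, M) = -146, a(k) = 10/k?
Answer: 252557/73 ≈ 3459.7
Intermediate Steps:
n = 9175/73 (n = -18350/(-146) = -18350*(-1/146) = 9175/73 ≈ 125.68)
(n + 17663) + ((54 + 24)*17 - 1*15655) = (9175/73 + 17663) + ((54 + 24)*17 - 1*15655) = 1298574/73 + (78*17 - 15655) = 1298574/73 + (1326 - 15655) = 1298574/73 - 14329 = 252557/73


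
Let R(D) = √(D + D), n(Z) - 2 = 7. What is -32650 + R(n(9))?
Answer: -32650 + 3*√2 ≈ -32646.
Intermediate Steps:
n(Z) = 9 (n(Z) = 2 + 7 = 9)
R(D) = √2*√D (R(D) = √(2*D) = √2*√D)
-32650 + R(n(9)) = -32650 + √2*√9 = -32650 + √2*3 = -32650 + 3*√2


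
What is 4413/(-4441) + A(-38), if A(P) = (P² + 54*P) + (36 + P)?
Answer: -2713423/4441 ≈ -610.99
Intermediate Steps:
A(P) = 36 + P² + 55*P
4413/(-4441) + A(-38) = 4413/(-4441) + (36 + (-38)² + 55*(-38)) = 4413*(-1/4441) + (36 + 1444 - 2090) = -4413/4441 - 610 = -2713423/4441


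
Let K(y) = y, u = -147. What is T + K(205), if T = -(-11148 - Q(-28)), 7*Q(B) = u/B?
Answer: 45415/4 ≈ 11354.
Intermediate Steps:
Q(B) = -21/B (Q(B) = (-147/B)/7 = -21/B)
T = 44595/4 (T = -(-11148 - (-21)/(-28)) = -(-11148 - (-21)*(-1)/28) = -(-11148 - 1*3/4) = -(-11148 - 3/4) = -1*(-44595/4) = 44595/4 ≈ 11149.)
T + K(205) = 44595/4 + 205 = 45415/4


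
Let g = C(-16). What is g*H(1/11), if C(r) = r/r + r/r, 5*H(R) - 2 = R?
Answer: 46/55 ≈ 0.83636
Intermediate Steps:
H(R) = ⅖ + R/5
C(r) = 2 (C(r) = 1 + 1 = 2)
g = 2
g*H(1/11) = 2*(⅖ + (⅕)/11) = 2*(⅖ + (⅕)*(1/11)) = 2*(⅖ + 1/55) = 2*(23/55) = 46/55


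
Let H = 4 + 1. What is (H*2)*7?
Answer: 70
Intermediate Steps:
H = 5
(H*2)*7 = (5*2)*7 = 10*7 = 70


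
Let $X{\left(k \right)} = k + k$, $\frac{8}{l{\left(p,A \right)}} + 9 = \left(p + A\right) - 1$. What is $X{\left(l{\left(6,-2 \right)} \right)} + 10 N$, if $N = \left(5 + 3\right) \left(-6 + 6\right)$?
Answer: $- \frac{8}{3} \approx -2.6667$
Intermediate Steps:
$l{\left(p,A \right)} = \frac{8}{-10 + A + p}$ ($l{\left(p,A \right)} = \frac{8}{-9 - \left(1 - A - p\right)} = \frac{8}{-9 + \left(-1 + A + p\right)} = \frac{8}{-10 + A + p}$)
$N = 0$ ($N = 8 \cdot 0 = 0$)
$X{\left(k \right)} = 2 k$
$X{\left(l{\left(6,-2 \right)} \right)} + 10 N = 2 \frac{8}{-10 - 2 + 6} + 10 \cdot 0 = 2 \frac{8}{-6} + 0 = 2 \cdot 8 \left(- \frac{1}{6}\right) + 0 = 2 \left(- \frac{4}{3}\right) + 0 = - \frac{8}{3} + 0 = - \frac{8}{3}$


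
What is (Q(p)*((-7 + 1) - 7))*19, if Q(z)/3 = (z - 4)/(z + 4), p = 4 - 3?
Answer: 2223/5 ≈ 444.60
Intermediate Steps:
p = 1
Q(z) = 3*(-4 + z)/(4 + z) (Q(z) = 3*((z - 4)/(z + 4)) = 3*((-4 + z)/(4 + z)) = 3*(-4 + z)/(4 + z))
(Q(p)*((-7 + 1) - 7))*19 = ((3*(-4 + 1)/(4 + 1))*((-7 + 1) - 7))*19 = ((3*(-3)/5)*(-6 - 7))*19 = ((3*(⅕)*(-3))*(-13))*19 = -9/5*(-13)*19 = (117/5)*19 = 2223/5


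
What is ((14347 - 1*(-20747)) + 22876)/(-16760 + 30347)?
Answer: 57970/13587 ≈ 4.2666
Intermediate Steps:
((14347 - 1*(-20747)) + 22876)/(-16760 + 30347) = ((14347 + 20747) + 22876)/13587 = (35094 + 22876)*(1/13587) = 57970*(1/13587) = 57970/13587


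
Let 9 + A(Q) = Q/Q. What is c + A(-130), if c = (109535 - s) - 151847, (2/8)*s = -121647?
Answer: 444268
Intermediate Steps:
s = -486588 (s = 4*(-121647) = -486588)
A(Q) = -8 (A(Q) = -9 + Q/Q = -9 + 1 = -8)
c = 444276 (c = (109535 - 1*(-486588)) - 151847 = (109535 + 486588) - 151847 = 596123 - 151847 = 444276)
c + A(-130) = 444276 - 8 = 444268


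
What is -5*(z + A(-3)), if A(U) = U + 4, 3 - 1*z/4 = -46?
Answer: -985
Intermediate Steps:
z = 196 (z = 12 - 4*(-46) = 12 + 184 = 196)
A(U) = 4 + U
-5*(z + A(-3)) = -5*(196 + (4 - 3)) = -5*(196 + 1) = -5*197 = -985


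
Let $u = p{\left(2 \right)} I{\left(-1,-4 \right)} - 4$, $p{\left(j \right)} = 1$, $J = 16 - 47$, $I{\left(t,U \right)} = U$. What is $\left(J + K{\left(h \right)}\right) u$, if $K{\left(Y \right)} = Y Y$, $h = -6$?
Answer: $-40$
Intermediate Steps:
$J = -31$
$u = -8$ ($u = 1 \left(-4\right) - 4 = -4 - 4 = -8$)
$K{\left(Y \right)} = Y^{2}$
$\left(J + K{\left(h \right)}\right) u = \left(-31 + \left(-6\right)^{2}\right) \left(-8\right) = \left(-31 + 36\right) \left(-8\right) = 5 \left(-8\right) = -40$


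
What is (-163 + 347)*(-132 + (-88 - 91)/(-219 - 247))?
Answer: -5642636/233 ≈ -24217.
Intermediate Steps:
(-163 + 347)*(-132 + (-88 - 91)/(-219 - 247)) = 184*(-132 - 179/(-466)) = 184*(-132 - 179*(-1/466)) = 184*(-132 + 179/466) = 184*(-61333/466) = -5642636/233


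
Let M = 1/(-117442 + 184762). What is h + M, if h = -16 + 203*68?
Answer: 928208161/67320 ≈ 13788.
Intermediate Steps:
h = 13788 (h = -16 + 13804 = 13788)
M = 1/67320 ≈ 1.4854e-5
h + M = 13788 + 1/67320 = 928208161/67320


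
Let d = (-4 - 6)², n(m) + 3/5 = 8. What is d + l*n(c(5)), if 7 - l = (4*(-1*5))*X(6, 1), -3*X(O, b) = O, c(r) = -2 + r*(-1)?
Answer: -721/5 ≈ -144.20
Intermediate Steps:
c(r) = -2 - r
n(m) = 37/5 (n(m) = -⅗ + 8 = 37/5)
d = 100 (d = (-10)² = 100)
X(O, b) = -O/3
l = -33 (l = 7 - 4*(-1*5)*(-⅓*6) = 7 - 4*(-5)*(-2) = 7 - (-20)*(-2) = 7 - 1*40 = 7 - 40 = -33)
d + l*n(c(5)) = 100 - 33*37/5 = 100 - 1221/5 = -721/5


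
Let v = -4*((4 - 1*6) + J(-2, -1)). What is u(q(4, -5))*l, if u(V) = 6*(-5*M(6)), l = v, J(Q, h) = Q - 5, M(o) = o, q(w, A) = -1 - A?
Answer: -6480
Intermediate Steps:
J(Q, h) = -5 + Q
v = 36 (v = -4*((4 - 1*6) + (-5 - 2)) = -4*((4 - 6) - 7) = -4*(-2 - 7) = -4*(-9) = 36)
l = 36
u(V) = -180 (u(V) = 6*(-5*6) = 6*(-30) = -180)
u(q(4, -5))*l = -180*36 = -6480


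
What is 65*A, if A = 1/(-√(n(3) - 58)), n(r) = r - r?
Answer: 65*I*√58/58 ≈ 8.5349*I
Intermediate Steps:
n(r) = 0
A = I*√58/58 (A = 1/(-√(0 - 58)) = 1/(-√(-58)) = 1/(-I*√58) = I*√58/58 ≈ 0.13131*I)
65*A = 65*(I*√58/58) = 65*I*√58/58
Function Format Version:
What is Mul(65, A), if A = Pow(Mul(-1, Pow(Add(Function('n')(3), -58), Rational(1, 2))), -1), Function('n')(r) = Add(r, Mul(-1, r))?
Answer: Mul(Rational(65, 58), I, Pow(58, Rational(1, 2))) ≈ Mul(8.5349, I)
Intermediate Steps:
Function('n')(r) = 0
A = Mul(Rational(1, 58), I, Pow(58, Rational(1, 2))) (A = Pow(Mul(-1, Pow(Add(0, -58), Rational(1, 2))), -1) = Pow(Mul(-1, Pow(-58, Rational(1, 2))), -1) = Pow(Mul(-1, Mul(I, Pow(58, Rational(1, 2)))), -1) = Pow(Mul(-1, I, Pow(58, Rational(1, 2))), -1) = Mul(Rational(1, 58), I, Pow(58, Rational(1, 2))) ≈ Mul(0.13131, I))
Mul(65, A) = Mul(65, Mul(Rational(1, 58), I, Pow(58, Rational(1, 2)))) = Mul(Rational(65, 58), I, Pow(58, Rational(1, 2)))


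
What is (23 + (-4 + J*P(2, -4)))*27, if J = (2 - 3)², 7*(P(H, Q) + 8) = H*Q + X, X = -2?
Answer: 1809/7 ≈ 258.43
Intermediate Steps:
P(H, Q) = -58/7 + H*Q/7 (P(H, Q) = -8 + (H*Q - 2)/7 = -8 + (-2 + H*Q)/7 = -8 + (-2/7 + H*Q/7) = -58/7 + H*Q/7)
J = 1 (J = (-1)² = 1)
(23 + (-4 + J*P(2, -4)))*27 = (23 + (-4 + 1*(-58/7 + (⅐)*2*(-4))))*27 = (23 + (-4 + 1*(-58/7 - 8/7)))*27 = (23 + (-4 + 1*(-66/7)))*27 = (23 + (-4 - 66/7))*27 = (23 - 94/7)*27 = (67/7)*27 = 1809/7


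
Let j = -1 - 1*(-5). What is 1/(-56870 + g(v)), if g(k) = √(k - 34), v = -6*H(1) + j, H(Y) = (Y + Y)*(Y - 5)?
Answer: -28435/1617098441 - 3*√2/3234196882 ≈ -1.7585e-5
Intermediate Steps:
H(Y) = 2*Y*(-5 + Y) (H(Y) = (2*Y)*(-5 + Y) = 2*Y*(-5 + Y))
j = 4 (j = -1 + 5 = 4)
v = 52 (v = -12*(-5 + 1) + 4 = -12*(-4) + 4 = -6*(-8) + 4 = 48 + 4 = 52)
g(k) = √(-34 + k)
1/(-56870 + g(v)) = 1/(-56870 + √(-34 + 52)) = 1/(-56870 + √18) = 1/(-56870 + 3*√2)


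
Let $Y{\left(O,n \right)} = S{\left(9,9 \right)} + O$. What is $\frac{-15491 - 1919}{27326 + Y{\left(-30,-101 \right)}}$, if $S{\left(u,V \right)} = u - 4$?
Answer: $- \frac{17410}{27301} \approx -0.63771$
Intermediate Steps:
$S{\left(u,V \right)} = -4 + u$
$Y{\left(O,n \right)} = 5 + O$ ($Y{\left(O,n \right)} = \left(-4 + 9\right) + O = 5 + O$)
$\frac{-15491 - 1919}{27326 + Y{\left(-30,-101 \right)}} = \frac{-15491 - 1919}{27326 + \left(5 - 30\right)} = - \frac{17410}{27326 - 25} = - \frac{17410}{27301}$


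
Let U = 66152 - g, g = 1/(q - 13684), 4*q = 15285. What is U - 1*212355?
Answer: -5767854549/39451 ≈ -1.4620e+5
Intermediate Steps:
q = 15285/4 (q = (¼)*15285 = 15285/4 ≈ 3821.3)
g = -4/39451 (g = 1/(15285/4 - 13684) = 1/(-39451/4) = -4/39451 ≈ -0.00010139)
U = 2609762556/39451 (U = 66152 - 1*(-4/39451) = 66152 + 4/39451 = 2609762556/39451 ≈ 66152.)
U - 1*212355 = 2609762556/39451 - 1*212355 = 2609762556/39451 - 212355 = -5767854549/39451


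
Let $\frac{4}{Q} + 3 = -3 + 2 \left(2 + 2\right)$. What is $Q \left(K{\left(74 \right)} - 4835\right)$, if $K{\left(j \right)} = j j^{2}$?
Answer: $800778$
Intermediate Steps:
$K{\left(j \right)} = j^{3}$
$Q = 2$ ($Q = \frac{4}{-3 - \left(3 - 2 \left(2 + 2\right)\right)} = \frac{4}{-3 + \left(-3 + 2 \cdot 4\right)} = \frac{4}{-3 + \left(-3 + 8\right)} = \frac{4}{-3 + 5} = \frac{4}{2} = 4 \cdot \frac{1}{2} = 2$)
$Q \left(K{\left(74 \right)} - 4835\right) = 2 \left(74^{3} - 4835\right) = 2 \left(405224 - 4835\right) = 2 \cdot 400389 = 800778$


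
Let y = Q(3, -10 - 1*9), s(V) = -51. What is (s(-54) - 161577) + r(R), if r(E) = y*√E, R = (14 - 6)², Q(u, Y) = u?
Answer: -161604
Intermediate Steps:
R = 64 (R = 8² = 64)
y = 3
r(E) = 3*√E
(s(-54) - 161577) + r(R) = (-51 - 161577) + 3*√64 = -161628 + 3*8 = -161628 + 24 = -161604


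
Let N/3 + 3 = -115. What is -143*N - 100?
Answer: 50522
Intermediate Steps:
N = -354 (N = -9 + 3*(-115) = -9 - 345 = -354)
-143*N - 100 = -143*(-354) - 100 = 50622 - 100 = 50522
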